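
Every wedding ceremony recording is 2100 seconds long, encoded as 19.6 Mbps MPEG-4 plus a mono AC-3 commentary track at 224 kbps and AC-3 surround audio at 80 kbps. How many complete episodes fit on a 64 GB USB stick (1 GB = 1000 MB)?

12

Audio total: 224 + 80 = 304 kbps = 0.304 Mbps.
Total bitrate: 19.904 Mbps.
Per item: 19.904 Mbps × 2100 s = 41,798 Mb = 5,225 MB.
Capacity: 64 GB = 512,000 Mb; 12.25 items → 12 complete.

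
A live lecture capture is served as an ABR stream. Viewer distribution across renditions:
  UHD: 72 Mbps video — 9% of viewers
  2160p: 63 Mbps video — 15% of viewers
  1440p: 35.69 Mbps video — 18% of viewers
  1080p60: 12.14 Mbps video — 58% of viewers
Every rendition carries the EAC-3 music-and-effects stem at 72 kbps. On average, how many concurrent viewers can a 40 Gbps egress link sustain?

Audio: 72 kbps = 0.072 Mbps.
Average per-viewer bitrate: 0.09×72.072 + 0.15×63.072 + 0.18×35.762 + 0.58×12.212 = 29.467 Mbps.
40 Gbps = 40,000 Mbps; 40,000 / 29.467 = 1357.43 → 1357.

1357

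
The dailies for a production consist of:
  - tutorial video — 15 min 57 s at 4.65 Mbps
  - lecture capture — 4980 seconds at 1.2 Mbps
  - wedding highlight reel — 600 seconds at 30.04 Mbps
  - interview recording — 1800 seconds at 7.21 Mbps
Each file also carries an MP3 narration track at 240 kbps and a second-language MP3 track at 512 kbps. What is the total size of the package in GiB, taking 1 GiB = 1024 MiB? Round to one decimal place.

Audio total: 240 + 512 = 752 kbps = 0.752 Mbps.
tutorial video: 5.402 Mbps × 957 s = 5169.7 Mb
lecture capture: 1.952 Mbps × 4980 s = 9721.0 Mb
wedding highlight reel: 30.792 Mbps × 600 s = 18475.2 Mb
interview recording: 7.962 Mbps × 1800 s = 14331.6 Mb
Total: 47697.5 Mb = 5962.2 MB.
= 5.553 GiB.

5.6 GiB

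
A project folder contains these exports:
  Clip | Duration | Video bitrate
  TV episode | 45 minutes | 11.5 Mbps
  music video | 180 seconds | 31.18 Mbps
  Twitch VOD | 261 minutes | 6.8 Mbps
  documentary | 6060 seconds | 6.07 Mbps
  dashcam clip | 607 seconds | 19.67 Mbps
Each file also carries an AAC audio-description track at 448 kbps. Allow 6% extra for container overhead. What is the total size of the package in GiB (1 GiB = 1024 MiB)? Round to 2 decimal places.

Audio: 448 kbps = 0.448 Mbps.
TV episode: 11.948 Mbps × 2700 s × 1.06 = 34195.2 Mb
music video: 31.628 Mbps × 180 s × 1.06 = 6034.6 Mb
Twitch VOD: 7.248 Mbps × 15660 s × 1.06 = 120313.9 Mb
documentary: 6.518 Mbps × 6060 s × 1.06 = 41869.0 Mb
dashcam clip: 20.118 Mbps × 607 s × 1.06 = 12944.3 Mb
Total: 215357.0 Mb = 26919.6 MB.
= 25.07 GiB.

25.07 GiB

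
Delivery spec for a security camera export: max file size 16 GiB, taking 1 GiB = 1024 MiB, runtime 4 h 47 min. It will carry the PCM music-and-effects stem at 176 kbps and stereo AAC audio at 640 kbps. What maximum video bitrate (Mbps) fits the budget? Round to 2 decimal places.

Budget: 16 GiB = 137439.0 Mb.
4 h 47 min = 287 min = 17220 s
Total bitrate budget: 137439.0 Mb / 17220 s = 7.981 Mbps.
Audio total: 176 + 640 = 816 kbps = 0.816 Mbps.
Video: 7.981 − 0.816 = 7.165 Mbps.

7.17 Mbps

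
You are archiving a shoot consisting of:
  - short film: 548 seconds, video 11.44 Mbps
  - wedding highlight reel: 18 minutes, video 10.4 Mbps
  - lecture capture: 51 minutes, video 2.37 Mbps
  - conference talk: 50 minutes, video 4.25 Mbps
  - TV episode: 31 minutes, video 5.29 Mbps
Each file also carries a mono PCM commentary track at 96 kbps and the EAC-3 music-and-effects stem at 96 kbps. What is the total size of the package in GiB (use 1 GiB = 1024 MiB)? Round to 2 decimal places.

5.72 GiB

Audio total: 96 + 96 = 192 kbps = 0.192 Mbps.
short film: 11.632 Mbps × 548 s = 6374.3 Mb
wedding highlight reel: 10.592 Mbps × 1080 s = 11439.4 Mb
lecture capture: 2.562 Mbps × 3060 s = 7839.7 Mb
conference talk: 4.442 Mbps × 3000 s = 13326.0 Mb
TV episode: 5.482 Mbps × 1860 s = 10196.5 Mb
Total: 49175.9 Mb = 6147.0 MB.
= 5.725 GiB.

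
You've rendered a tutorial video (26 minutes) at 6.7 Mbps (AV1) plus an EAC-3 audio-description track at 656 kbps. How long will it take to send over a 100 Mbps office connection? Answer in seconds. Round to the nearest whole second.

26 min = 1560 s
Audio: 656 kbps = 0.656 Mbps.
Total bitrate: 7.356 Mbps.
File: 7.356 Mbps × 1560 s = 11475.4 Mb.
At 100 Mbps: 11475.4 / 100 = 114.8 s ≈ 115 seconds.

115 seconds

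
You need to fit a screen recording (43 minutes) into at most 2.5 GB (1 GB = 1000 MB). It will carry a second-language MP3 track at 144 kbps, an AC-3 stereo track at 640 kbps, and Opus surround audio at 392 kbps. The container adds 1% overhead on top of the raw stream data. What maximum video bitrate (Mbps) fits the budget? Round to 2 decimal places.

Budget: 2.5 GB = 20000.0 Mb.
Stream payload after overhead: 20000.0 / 1.01 = 19802.0 Mb.
43 min = 2580 s
Total bitrate budget: 19802.0 Mb / 2580 s = 7.675 Mbps.
Audio total: 144 + 640 + 392 = 1176 kbps = 1.176 Mbps.
Video: 7.675 − 1.176 = 6.499 Mbps.

6.50 Mbps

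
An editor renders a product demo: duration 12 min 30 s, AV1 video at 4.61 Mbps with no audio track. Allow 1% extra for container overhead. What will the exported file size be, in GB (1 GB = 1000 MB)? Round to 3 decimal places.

0.437 GB

12 min 30 s = 750 s
Total bitrate: 4.61 Mbps.
Stream data: 4.610 Mbps × 750 s = 3457.5 Mb.
With 1% container overhead: ×1.01.
3,492 Mb ÷ 8 = 436.5 MB → 0.4365 GB.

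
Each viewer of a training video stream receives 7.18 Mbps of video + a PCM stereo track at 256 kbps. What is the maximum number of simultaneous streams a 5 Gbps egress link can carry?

672

Audio: 256 kbps = 0.256 Mbps.
Per-viewer media rate: 7.436 Mbps.
5 Gbps = 5,000 Mbps; 5,000 / 7.436 = 672.40 → 672 viewers.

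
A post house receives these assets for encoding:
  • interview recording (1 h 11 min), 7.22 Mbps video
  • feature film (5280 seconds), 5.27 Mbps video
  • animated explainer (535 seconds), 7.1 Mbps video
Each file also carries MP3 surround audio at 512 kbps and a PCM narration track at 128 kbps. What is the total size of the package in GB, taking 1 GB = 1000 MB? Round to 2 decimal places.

8.60 GB

Audio total: 512 + 128 = 640 kbps = 0.640 Mbps.
interview recording: 7.860 Mbps × 4260 s = 33483.6 Mb
feature film: 5.910 Mbps × 5280 s = 31204.8 Mb
animated explainer: 7.740 Mbps × 535 s = 4140.9 Mb
Total: 68829.3 Mb = 8603.7 MB.
= 8.604 GB.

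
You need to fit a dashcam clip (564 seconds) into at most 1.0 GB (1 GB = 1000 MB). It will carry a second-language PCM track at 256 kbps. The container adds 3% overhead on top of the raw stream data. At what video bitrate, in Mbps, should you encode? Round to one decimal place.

13.5 Mbps

Budget: 1.0 GB = 8000.0 Mb.
Stream payload after overhead: 8000.0 / 1.03 = 7767.0 Mb.
Total bitrate budget: 7767.0 Mb / 564 s = 13.771 Mbps.
Audio: 256 kbps = 0.256 Mbps.
Video: 13.771 − 0.256 = 13.515 Mbps.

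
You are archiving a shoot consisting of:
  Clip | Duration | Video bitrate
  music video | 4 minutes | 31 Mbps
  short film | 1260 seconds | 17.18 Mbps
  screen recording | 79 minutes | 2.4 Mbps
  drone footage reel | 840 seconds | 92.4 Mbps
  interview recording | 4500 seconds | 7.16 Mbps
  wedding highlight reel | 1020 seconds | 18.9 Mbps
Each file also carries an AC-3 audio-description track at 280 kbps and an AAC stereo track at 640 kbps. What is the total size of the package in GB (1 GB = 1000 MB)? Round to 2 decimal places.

Audio total: 280 + 640 = 920 kbps = 0.920 Mbps.
music video: 31.920 Mbps × 240 s = 7660.8 Mb
short film: 18.100 Mbps × 1260 s = 22806.0 Mb
screen recording: 3.320 Mbps × 4740 s = 15736.8 Mb
drone footage reel: 93.320 Mbps × 840 s = 78388.8 Mb
interview recording: 8.080 Mbps × 4500 s = 36360.0 Mb
wedding highlight reel: 19.820 Mbps × 1020 s = 20216.4 Mb
Total: 181168.8 Mb = 22646.1 MB.
= 22.65 GB.

22.65 GB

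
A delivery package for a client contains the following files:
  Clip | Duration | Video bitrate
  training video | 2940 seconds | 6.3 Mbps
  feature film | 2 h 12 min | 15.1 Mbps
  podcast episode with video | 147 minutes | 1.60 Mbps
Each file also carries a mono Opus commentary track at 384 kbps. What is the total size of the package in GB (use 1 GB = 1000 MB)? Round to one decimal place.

Audio: 384 kbps = 0.384 Mbps.
training video: 6.684 Mbps × 2940 s = 19651.0 Mb
feature film: 15.484 Mbps × 7920 s = 122633.3 Mb
podcast episode with video: 1.984 Mbps × 8820 s = 17498.9 Mb
Total: 159783.1 Mb = 19972.9 MB.
= 19.97 GB.

20.0 GB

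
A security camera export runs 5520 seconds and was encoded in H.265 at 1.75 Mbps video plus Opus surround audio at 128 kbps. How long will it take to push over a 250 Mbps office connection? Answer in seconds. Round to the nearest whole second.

41 seconds

Audio: 128 kbps = 0.128 Mbps.
Total bitrate: 1.878 Mbps.
File: 1.878 Mbps × 5520 s = 10366.6 Mb.
At 250 Mbps: 10366.6 / 250 = 41.5 s ≈ 41.5 seconds.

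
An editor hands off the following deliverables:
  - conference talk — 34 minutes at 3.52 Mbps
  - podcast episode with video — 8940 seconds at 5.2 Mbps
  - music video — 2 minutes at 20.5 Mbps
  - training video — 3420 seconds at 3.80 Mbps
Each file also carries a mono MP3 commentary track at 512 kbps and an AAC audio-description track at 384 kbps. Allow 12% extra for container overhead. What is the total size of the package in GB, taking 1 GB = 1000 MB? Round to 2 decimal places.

11.50 GB

Audio total: 512 + 384 = 896 kbps = 0.896 Mbps.
conference talk: 4.416 Mbps × 2040 s × 1.12 = 10089.7 Mb
podcast episode with video: 6.096 Mbps × 8940 s × 1.12 = 61038.0 Mb
music video: 21.396 Mbps × 120 s × 1.12 = 2875.6 Mb
training video: 4.696 Mbps × 3420 s × 1.12 = 17987.6 Mb
Total: 91990.9 Mb = 11498.9 MB.
= 11.50 GB.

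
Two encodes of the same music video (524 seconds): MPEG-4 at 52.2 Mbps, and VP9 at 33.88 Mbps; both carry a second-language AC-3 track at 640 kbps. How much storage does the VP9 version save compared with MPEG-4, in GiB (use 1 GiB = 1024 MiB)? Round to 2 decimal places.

1.12 GiB

Audio: 640 kbps = 0.640 Mbps.
MPEG-4: 52.840 Mbps × 524 s = 27688.2 Mb = 3.223 GiB.
VP9: 34.520 Mbps × 524 s = 18088.5 Mb = 2.106 GiB.
Saving: 3.223 − 2.106 = 1.118 GiB.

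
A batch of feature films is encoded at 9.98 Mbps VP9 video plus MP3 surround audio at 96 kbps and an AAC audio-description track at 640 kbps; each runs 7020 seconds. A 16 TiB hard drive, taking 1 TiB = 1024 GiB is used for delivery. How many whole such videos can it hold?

1870

Audio total: 96 + 640 = 736 kbps = 0.736 Mbps.
Total bitrate: 10.716 Mbps.
Per item: 10.716 Mbps × 7020 s = 75,226 Mb = 9,403 MB.
Capacity: 16 TiB = 140,737,488 Mb; 1870.85 items → 1870 complete.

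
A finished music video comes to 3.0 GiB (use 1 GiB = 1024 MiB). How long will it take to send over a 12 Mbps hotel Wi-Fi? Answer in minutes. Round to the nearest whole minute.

File: 3.0 GiB = 25769.8 Mb.
At 12 Mbps: 25769.8 / 12 = 2147.5 s ≈ 35.8 minutes.

36 minutes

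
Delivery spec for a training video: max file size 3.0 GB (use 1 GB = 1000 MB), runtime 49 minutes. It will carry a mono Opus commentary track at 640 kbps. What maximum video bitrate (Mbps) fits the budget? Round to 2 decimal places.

7.52 Mbps

Budget: 3.0 GB = 24000.0 Mb.
49 min = 2940 s
Total bitrate budget: 24000.0 Mb / 2940 s = 8.163 Mbps.
Audio: 640 kbps = 0.640 Mbps.
Video: 8.163 − 0.640 = 7.523 Mbps.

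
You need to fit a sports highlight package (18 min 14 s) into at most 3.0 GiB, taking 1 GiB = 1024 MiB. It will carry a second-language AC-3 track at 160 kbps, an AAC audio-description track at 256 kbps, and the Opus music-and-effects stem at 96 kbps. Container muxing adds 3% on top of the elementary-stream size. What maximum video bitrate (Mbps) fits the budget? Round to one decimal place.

Budget: 3.0 GiB = 25769.8 Mb.
Stream payload after overhead: 25769.8 / 1.03 = 25019.2 Mb.
18 min 14 s = 1094 s
Total bitrate budget: 25019.2 Mb / 1094 s = 22.869 Mbps.
Audio total: 160 + 256 + 96 = 512 kbps = 0.512 Mbps.
Video: 22.869 − 0.512 = 22.357 Mbps.

22.4 Mbps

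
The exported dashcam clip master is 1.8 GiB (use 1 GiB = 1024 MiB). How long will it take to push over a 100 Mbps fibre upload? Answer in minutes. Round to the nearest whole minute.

3 minutes

File: 1.8 GiB = 15461.9 Mb.
At 100 Mbps: 15461.9 / 100 = 154.6 s ≈ 2.58 minutes.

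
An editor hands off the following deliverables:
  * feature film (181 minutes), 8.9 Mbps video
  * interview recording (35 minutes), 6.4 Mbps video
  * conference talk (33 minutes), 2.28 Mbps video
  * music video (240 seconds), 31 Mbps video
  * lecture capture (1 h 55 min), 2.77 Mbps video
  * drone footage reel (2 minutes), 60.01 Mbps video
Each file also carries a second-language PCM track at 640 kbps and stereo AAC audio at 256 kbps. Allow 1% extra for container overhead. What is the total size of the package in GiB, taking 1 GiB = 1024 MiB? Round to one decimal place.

19.8 GiB

Audio total: 640 + 256 = 896 kbps = 0.896 Mbps.
feature film: 9.796 Mbps × 10860 s × 1.01 = 107448.4 Mb
interview recording: 7.296 Mbps × 2100 s × 1.01 = 15474.8 Mb
conference talk: 3.176 Mbps × 1980 s × 1.01 = 6351.4 Mb
music video: 31.896 Mbps × 240 s × 1.01 = 7731.6 Mb
lecture capture: 3.666 Mbps × 6900 s × 1.01 = 25548.4 Mb
drone footage reel: 60.906 Mbps × 120 s × 1.01 = 7381.8 Mb
Total: 169936.3 Mb = 21242.0 MB.
= 19.78 GiB.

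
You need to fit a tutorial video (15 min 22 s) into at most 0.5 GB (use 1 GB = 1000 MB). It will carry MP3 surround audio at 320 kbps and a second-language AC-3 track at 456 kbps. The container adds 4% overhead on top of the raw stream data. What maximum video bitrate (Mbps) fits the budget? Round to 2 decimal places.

Budget: 0.5 GB = 4000.0 Mb.
Stream payload after overhead: 4000.0 / 1.04 = 3846.2 Mb.
15 min 22 s = 922 s
Total bitrate budget: 3846.2 Mb / 922 s = 4.172 Mbps.
Audio total: 320 + 456 = 776 kbps = 0.776 Mbps.
Video: 4.172 − 0.776 = 3.396 Mbps.

3.40 Mbps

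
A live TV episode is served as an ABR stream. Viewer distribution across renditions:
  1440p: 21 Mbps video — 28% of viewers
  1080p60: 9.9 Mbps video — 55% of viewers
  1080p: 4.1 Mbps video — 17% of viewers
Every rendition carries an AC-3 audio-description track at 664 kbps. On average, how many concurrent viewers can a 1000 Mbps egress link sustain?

Audio: 664 kbps = 0.664 Mbps.
Average per-viewer bitrate: 0.28×21.664 + 0.55×10.564 + 0.17×4.764 = 12.686 Mbps.
1000 Mbps = 1,000 Mbps; 1,000 / 12.686 = 78.83 → 78.

78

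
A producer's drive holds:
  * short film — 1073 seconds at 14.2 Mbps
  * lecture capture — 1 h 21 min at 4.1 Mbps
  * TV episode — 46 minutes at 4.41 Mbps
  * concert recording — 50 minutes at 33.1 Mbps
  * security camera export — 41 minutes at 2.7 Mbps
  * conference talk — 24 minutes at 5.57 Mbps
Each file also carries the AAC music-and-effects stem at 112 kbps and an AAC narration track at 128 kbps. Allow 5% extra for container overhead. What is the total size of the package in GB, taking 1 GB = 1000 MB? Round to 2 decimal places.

21.66 GB

Audio total: 112 + 128 = 240 kbps = 0.240 Mbps.
short film: 14.440 Mbps × 1073 s × 1.05 = 16268.8 Mb
lecture capture: 4.340 Mbps × 4860 s × 1.05 = 22147.0 Mb
TV episode: 4.650 Mbps × 2760 s × 1.05 = 13475.7 Mb
concert recording: 33.340 Mbps × 3000 s × 1.05 = 105021.0 Mb
security camera export: 2.940 Mbps × 2460 s × 1.05 = 7594.0 Mb
conference talk: 5.810 Mbps × 1440 s × 1.05 = 8784.7 Mb
Total: 173291.3 Mb = 21661.4 MB.
= 21.66 GB.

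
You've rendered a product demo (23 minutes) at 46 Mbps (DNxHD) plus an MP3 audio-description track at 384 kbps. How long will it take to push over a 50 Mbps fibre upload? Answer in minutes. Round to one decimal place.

23 min = 1380 s
Audio: 384 kbps = 0.384 Mbps.
Total bitrate: 46.384 Mbps.
File: 46.384 Mbps × 1380 s = 64009.9 Mb.
At 50 Mbps: 64009.9 / 50 = 1280.2 s ≈ 21.3 minutes.

21.3 minutes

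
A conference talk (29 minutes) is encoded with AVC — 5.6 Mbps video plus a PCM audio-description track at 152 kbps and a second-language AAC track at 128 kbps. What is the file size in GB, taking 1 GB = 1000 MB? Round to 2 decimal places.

29 min = 1740 s
Audio total: 152 + 128 = 280 kbps = 0.280 Mbps.
Total bitrate: 5.6 + 0.280 = 5.880 Mbps.
Stream data: 5.880 Mbps × 1740 s = 10231.2 Mb.
10,231 Mb ÷ 8 = 1,279 MB → 1.279 GB.

1.28 GB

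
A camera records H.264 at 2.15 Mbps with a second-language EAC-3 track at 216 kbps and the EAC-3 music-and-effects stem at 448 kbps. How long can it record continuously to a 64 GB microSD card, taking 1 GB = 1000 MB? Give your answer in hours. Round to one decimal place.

50.5 hours

Audio total: 216 + 448 = 664 kbps = 0.664 Mbps.
Total bitrate: 2.15 + 0.664 = 2.814 Mbps.
Capacity: 64 GB = 512,000 Mb.
Recording time: 512,000 / 2.814 = 181,947 s ≈ 50.5 hours.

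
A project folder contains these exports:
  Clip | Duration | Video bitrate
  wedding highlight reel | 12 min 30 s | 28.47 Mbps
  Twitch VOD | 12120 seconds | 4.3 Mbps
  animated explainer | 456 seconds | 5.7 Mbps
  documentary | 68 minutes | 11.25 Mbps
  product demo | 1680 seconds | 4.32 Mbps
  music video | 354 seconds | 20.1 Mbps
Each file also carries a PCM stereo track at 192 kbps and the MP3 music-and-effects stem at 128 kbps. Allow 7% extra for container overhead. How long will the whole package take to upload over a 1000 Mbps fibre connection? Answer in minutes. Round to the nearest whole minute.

Audio total: 192 + 128 = 320 kbps = 0.320 Mbps.
wedding highlight reel: 28.790 Mbps × 750 s × 1.07 = 23104.0 Mb
Twitch VOD: 4.620 Mbps × 12120 s × 1.07 = 59914.0 Mb
animated explainer: 6.020 Mbps × 456 s × 1.07 = 2937.3 Mb
documentary: 11.570 Mbps × 4080 s × 1.07 = 50510.0 Mb
product demo: 4.640 Mbps × 1680 s × 1.07 = 8340.9 Mb
music video: 20.420 Mbps × 354 s × 1.07 = 7734.7 Mb
Total: 152540.8 Mb = 19067.6 MB.
At 1000 Mbps: 152540.8 / 1000 = 153 s ≈ 2.54 minutes.

3 minutes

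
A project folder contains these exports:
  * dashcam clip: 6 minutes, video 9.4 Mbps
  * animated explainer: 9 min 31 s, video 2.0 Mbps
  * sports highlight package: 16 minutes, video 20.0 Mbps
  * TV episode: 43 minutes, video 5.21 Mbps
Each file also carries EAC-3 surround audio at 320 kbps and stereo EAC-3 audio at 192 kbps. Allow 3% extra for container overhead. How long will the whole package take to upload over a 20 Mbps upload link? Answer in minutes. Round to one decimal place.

Audio total: 320 + 192 = 512 kbps = 0.512 Mbps.
dashcam clip: 9.912 Mbps × 360 s × 1.03 = 3675.4 Mb
animated explainer: 2.512 Mbps × 571 s × 1.03 = 1477.4 Mb
sports highlight package: 20.512 Mbps × 960 s × 1.03 = 20282.3 Mb
TV episode: 5.722 Mbps × 2580 s × 1.03 = 15205.6 Mb
Total: 40640.7 Mb = 5080.1 MB.
At 20 Mbps: 40640.7 / 20 = 2032 s ≈ 33.9 minutes.

33.9 minutes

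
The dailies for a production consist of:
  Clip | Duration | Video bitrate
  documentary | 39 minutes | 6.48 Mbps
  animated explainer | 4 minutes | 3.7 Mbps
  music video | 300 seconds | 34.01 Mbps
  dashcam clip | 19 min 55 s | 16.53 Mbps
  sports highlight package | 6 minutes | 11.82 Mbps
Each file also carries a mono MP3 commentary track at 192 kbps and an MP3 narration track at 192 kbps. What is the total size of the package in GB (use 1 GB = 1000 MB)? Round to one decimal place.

6.5 GB

Audio total: 192 + 192 = 384 kbps = 0.384 Mbps.
documentary: 6.864 Mbps × 2340 s = 16061.8 Mb
animated explainer: 4.084 Mbps × 240 s = 980.2 Mb
music video: 34.394 Mbps × 300 s = 10318.2 Mb
dashcam clip: 16.914 Mbps × 1195 s = 20212.2 Mb
sports highlight package: 12.204 Mbps × 360 s = 4393.4 Mb
Total: 51965.8 Mb = 6495.7 MB.
= 6.496 GB.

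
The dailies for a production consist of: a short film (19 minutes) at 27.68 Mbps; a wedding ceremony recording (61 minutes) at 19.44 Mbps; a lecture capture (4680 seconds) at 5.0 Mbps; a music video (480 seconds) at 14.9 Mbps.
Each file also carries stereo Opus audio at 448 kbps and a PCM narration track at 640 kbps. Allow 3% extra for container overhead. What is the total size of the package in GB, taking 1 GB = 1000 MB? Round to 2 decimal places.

Audio total: 448 + 640 = 1088 kbps = 1.088 Mbps.
short film: 28.768 Mbps × 1140 s × 1.03 = 33779.4 Mb
wedding ceremony recording: 20.528 Mbps × 3660 s × 1.03 = 77386.5 Mb
lecture capture: 6.088 Mbps × 4680 s × 1.03 = 29346.6 Mb
music video: 15.988 Mbps × 480 s × 1.03 = 7904.5 Mb
Total: 148416.9 Mb = 18552.1 MB.
= 18.55 GB.

18.55 GB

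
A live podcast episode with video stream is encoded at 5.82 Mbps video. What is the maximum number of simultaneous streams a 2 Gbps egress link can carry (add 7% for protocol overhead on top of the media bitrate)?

On the wire with 7% overhead: 6.227 Mbps.
2 Gbps = 2,000 Mbps; 2,000 / 6.227 = 321.16 → 321 viewers.

321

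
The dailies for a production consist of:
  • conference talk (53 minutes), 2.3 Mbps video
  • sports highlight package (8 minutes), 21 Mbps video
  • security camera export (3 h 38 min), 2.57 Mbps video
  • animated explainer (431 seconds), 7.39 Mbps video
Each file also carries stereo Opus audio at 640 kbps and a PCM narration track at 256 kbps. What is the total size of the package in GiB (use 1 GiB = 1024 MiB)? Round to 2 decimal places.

Audio total: 640 + 256 = 896 kbps = 0.896 Mbps.
conference talk: 3.196 Mbps × 3180 s = 10163.3 Mb
sports highlight package: 21.896 Mbps × 480 s = 10510.1 Mb
security camera export: 3.466 Mbps × 13080 s = 45335.3 Mb
animated explainer: 8.286 Mbps × 431 s = 3571.3 Mb
Total: 69579.9 Mb = 8697.5 MB.
= 8.100 GiB.

8.10 GiB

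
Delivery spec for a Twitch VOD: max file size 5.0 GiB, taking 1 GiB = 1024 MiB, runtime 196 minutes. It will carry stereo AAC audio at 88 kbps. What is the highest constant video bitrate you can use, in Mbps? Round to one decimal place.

3.6 Mbps

Budget: 5.0 GiB = 42949.7 Mb.
196 min = 11760 s
Total bitrate budget: 42949.7 Mb / 11760 s = 3.652 Mbps.
Audio: 88 kbps = 0.088 Mbps.
Video: 3.652 − 0.088 = 3.564 Mbps.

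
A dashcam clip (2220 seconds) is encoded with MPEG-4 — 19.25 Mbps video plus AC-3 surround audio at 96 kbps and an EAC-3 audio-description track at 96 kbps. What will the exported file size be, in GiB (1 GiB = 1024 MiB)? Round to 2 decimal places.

5.02 GiB

Audio total: 96 + 96 = 192 kbps = 0.192 Mbps.
Total bitrate: 19.25 + 0.192 = 19.442 Mbps.
Stream data: 19.442 Mbps × 2220 s = 43161.2 Mb.
43,161 Mb = 5,395,155,000 bytes ÷ 1,073,741,824 = 5.025 GiB.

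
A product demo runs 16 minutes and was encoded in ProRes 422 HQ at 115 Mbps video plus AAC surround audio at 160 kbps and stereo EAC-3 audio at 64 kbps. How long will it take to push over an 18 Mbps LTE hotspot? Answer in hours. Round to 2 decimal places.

1.71 hours

16 min = 960 s
Audio total: 160 + 64 = 224 kbps = 0.224 Mbps.
Total bitrate: 115.224 Mbps.
File: 115.224 Mbps × 960 s = 110615.0 Mb.
At 18 Mbps: 110615.0 / 18 = 6145.3 s ≈ 1.71 hours.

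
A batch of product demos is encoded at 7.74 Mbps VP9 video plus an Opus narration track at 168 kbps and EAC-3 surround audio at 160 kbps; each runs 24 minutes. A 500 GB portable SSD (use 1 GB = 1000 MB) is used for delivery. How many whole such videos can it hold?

24 min = 1440 s
Audio total: 168 + 160 = 328 kbps = 0.328 Mbps.
Total bitrate: 8.068 Mbps.
Per item: 8.068 Mbps × 1440 s = 11,618 Mb = 1,452 MB.
Capacity: 500 GB = 4,000,000 Mb; 344.30 items → 344 complete.

344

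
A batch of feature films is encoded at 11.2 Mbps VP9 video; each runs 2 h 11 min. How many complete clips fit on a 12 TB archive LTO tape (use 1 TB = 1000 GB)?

1090

2 h 11 min = 131 min = 7860 s
Per item: 11.200 Mbps × 7860 s = 88,032 Mb = 11,004 MB.
Capacity: 12 TB = 96,000,000 Mb; 1090.51 items → 1090 complete.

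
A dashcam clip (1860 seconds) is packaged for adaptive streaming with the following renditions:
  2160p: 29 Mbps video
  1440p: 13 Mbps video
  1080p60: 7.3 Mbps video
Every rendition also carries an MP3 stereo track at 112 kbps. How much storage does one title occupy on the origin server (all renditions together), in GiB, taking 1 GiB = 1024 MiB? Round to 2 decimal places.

10.75 GiB

Audio: 112 kbps = 0.112 Mbps.
Sum of rendition bitrates: (29+0.112) + (13+0.112) + (7.3+0.112) = 49.636 Mbps.
× 1860 s = 92,323 Mb = 11,540 MB = 10.75 GiB.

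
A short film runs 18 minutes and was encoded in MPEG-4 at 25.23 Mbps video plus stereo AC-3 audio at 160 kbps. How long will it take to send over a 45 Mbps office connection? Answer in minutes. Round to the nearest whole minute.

10 minutes

18 min = 1080 s
Audio: 160 kbps = 0.160 Mbps.
Total bitrate: 25.390 Mbps.
File: 25.390 Mbps × 1080 s = 27421.2 Mb.
At 45 Mbps: 27421.2 / 45 = 609.4 s ≈ 10.2 minutes.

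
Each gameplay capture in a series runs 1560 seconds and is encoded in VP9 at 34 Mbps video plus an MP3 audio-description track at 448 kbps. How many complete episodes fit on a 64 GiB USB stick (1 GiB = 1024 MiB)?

Audio: 448 kbps = 0.448 Mbps.
Total bitrate: 34.448 Mbps.
Per item: 34.448 Mbps × 1560 s = 53,739 Mb = 6,717 MB.
Capacity: 64 GiB = 549,756 Mb; 10.23 items → 10 complete.

10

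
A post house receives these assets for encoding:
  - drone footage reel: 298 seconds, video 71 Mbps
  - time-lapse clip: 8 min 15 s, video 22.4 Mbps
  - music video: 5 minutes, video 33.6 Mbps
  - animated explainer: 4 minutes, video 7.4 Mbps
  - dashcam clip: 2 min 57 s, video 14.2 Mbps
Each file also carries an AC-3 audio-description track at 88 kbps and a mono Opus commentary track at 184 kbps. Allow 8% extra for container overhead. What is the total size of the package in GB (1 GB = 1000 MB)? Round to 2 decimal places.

6.35 GB

Audio total: 88 + 184 = 272 kbps = 0.272 Mbps.
drone footage reel: 71.272 Mbps × 298 s × 1.08 = 22938.2 Mb
time-lapse clip: 22.672 Mbps × 495 s × 1.08 = 12120.5 Mb
music video: 33.872 Mbps × 300 s × 1.08 = 10974.5 Mb
animated explainer: 7.672 Mbps × 240 s × 1.08 = 1988.6 Mb
dashcam clip: 14.472 Mbps × 177 s × 1.08 = 2766.5 Mb
Total: 50788.2 Mb = 6348.5 MB.
= 6.349 GB.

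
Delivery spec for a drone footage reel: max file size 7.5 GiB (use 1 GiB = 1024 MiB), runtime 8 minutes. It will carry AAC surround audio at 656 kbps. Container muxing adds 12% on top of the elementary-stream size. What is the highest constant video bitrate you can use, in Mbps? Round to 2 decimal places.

119.18 Mbps

Budget: 7.5 GiB = 64424.5 Mb.
Stream payload after overhead: 64424.5 / 1.12 = 57521.9 Mb.
8 min = 480 s
Total bitrate budget: 57521.9 Mb / 480 s = 119.837 Mbps.
Audio: 656 kbps = 0.656 Mbps.
Video: 119.837 − 0.656 = 119.181 Mbps.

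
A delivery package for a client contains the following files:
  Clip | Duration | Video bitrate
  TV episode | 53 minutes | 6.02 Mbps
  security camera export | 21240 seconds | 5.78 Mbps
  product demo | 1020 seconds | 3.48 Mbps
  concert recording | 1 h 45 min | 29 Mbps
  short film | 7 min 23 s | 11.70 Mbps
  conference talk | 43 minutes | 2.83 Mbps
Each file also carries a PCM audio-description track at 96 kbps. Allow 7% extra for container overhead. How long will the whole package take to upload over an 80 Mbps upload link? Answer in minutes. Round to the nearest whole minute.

77 minutes

Audio: 96 kbps = 0.096 Mbps.
TV episode: 6.116 Mbps × 3180 s × 1.07 = 20810.3 Mb
security camera export: 5.876 Mbps × 21240 s × 1.07 = 133542.7 Mb
product demo: 3.576 Mbps × 1020 s × 1.07 = 3902.8 Mb
concert recording: 29.096 Mbps × 6300 s × 1.07 = 196136.1 Mb
short film: 11.796 Mbps × 443 s × 1.07 = 5591.4 Mb
conference talk: 2.926 Mbps × 2580 s × 1.07 = 8077.5 Mb
Total: 368060.9 Mb = 46007.6 MB.
At 80 Mbps: 368060.9 / 80 = 4601 s ≈ 76.7 minutes.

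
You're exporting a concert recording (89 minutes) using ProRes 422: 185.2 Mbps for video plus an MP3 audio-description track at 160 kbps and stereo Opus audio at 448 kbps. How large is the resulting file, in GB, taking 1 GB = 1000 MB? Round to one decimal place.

124.0 GB

89 min = 5340 s
Audio total: 160 + 448 = 608 kbps = 0.608 Mbps.
Total bitrate: 185.2 + 0.608 = 185.808 Mbps.
Stream data: 185.808 Mbps × 5340 s = 992214.7 Mb.
992,215 Mb ÷ 8 = 124,027 MB → 124.0 GB.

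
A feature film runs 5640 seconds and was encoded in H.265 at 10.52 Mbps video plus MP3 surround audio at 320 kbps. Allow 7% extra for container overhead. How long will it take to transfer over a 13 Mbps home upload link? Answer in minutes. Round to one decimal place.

83.9 minutes

Audio: 320 kbps = 0.320 Mbps.
Total bitrate: 10.840 Mbps.
File: 10.840 Mbps × 5640 s = 61137.6 Mb.
With 7% container overhead: ×1.07. → 65417.2 Mb.
At 13 Mbps: 65417.2 / 13 = 5032.1 s ≈ 83.9 minutes.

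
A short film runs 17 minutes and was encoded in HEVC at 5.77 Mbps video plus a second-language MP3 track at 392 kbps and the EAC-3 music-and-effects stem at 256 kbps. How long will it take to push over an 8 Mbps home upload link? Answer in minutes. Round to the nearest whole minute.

17 min = 1020 s
Audio total: 392 + 256 = 648 kbps = 0.648 Mbps.
Total bitrate: 6.418 Mbps.
File: 6.418 Mbps × 1020 s = 6546.4 Mb.
At 8 Mbps: 6546.4 / 8 = 818.3 s ≈ 13.6 minutes.

14 minutes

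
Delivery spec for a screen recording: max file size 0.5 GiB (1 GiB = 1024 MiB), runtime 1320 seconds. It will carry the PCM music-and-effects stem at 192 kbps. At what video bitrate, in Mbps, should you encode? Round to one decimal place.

3.1 Mbps

Budget: 0.5 GiB = 4295.0 Mb.
Total bitrate budget: 4295.0 Mb / 1320 s = 3.254 Mbps.
Audio: 192 kbps = 0.192 Mbps.
Video: 3.254 − 0.192 = 3.062 Mbps.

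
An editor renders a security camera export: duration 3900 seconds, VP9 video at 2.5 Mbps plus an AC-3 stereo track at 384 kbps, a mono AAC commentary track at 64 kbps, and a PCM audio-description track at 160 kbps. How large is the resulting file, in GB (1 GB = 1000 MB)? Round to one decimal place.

Audio total: 384 + 64 + 160 = 608 kbps = 0.608 Mbps.
Total bitrate: 2.5 + 0.608 = 3.108 Mbps.
Stream data: 3.108 Mbps × 3900 s = 12121.2 Mb.
12,121 Mb ÷ 8 = 1,515 MB → 1.515 GB.

1.5 GB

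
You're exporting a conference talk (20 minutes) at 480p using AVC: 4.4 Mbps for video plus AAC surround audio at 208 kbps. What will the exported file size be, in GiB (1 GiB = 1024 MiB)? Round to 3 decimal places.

20 min = 1200 s
Audio: 208 kbps = 0.208 Mbps.
Total bitrate: 4.4 + 0.208 = 4.608 Mbps.
Stream data: 4.608 Mbps × 1200 s = 5529.6 Mb.
5,530 Mb = 691,200,000 bytes ÷ 1,073,741,824 = 0.6437 GiB.

0.644 GiB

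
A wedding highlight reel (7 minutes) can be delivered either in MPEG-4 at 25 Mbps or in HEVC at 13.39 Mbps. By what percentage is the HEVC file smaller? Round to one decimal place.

46.4%

7 min = 420 s
MPEG-4: 25.000 Mbps × 420 s = 10500.0 Mb = 1.312 GB.
HEVC: 13.390 Mbps × 420 s = 5623.8 Mb = 0.703 GB.
Reduction: (1 − 0.703/1.312) × 100 = 46.44%.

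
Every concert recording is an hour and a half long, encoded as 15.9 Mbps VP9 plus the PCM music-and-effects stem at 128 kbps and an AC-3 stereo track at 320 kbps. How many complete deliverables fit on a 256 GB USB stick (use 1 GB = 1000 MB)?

23

1.5 h = 5400 s
Audio total: 128 + 320 = 448 kbps = 0.448 Mbps.
Total bitrate: 16.348 Mbps.
Per item: 16.348 Mbps × 5400 s = 88,279 Mb = 11,035 MB.
Capacity: 256 GB = 2,048,000 Mb; 23.20 items → 23 complete.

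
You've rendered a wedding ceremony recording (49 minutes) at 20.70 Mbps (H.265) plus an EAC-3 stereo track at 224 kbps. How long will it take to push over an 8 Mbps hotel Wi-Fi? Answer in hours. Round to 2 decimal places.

2.14 hours

49 min = 2940 s
Audio: 224 kbps = 0.224 Mbps.
Total bitrate: 20.924 Mbps.
File: 20.924 Mbps × 2940 s = 61516.6 Mb.
At 8 Mbps: 61516.6 / 8 = 7689.6 s ≈ 2.14 hours.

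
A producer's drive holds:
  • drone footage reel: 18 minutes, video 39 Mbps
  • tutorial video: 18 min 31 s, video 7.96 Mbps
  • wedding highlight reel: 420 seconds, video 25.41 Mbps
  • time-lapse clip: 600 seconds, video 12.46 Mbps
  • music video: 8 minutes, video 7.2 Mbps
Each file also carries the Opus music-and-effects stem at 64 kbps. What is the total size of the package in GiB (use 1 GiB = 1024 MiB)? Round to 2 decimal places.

8.48 GiB

Audio: 64 kbps = 0.064 Mbps.
drone footage reel: 39.064 Mbps × 1080 s = 42189.1 Mb
tutorial video: 8.024 Mbps × 1111 s = 8914.7 Mb
wedding highlight reel: 25.474 Mbps × 420 s = 10699.1 Mb
time-lapse clip: 12.524 Mbps × 600 s = 7514.4 Mb
music video: 7.264 Mbps × 480 s = 3486.7 Mb
Total: 72804.0 Mb = 9100.5 MB.
= 8.475 GiB.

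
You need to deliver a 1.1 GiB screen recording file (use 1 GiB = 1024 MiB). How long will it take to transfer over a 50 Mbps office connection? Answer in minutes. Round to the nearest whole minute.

File: 1.1 GiB = 9448.9 Mb.
At 50 Mbps: 9448.9 / 50 = 189.0 s ≈ 3.15 minutes.

3 minutes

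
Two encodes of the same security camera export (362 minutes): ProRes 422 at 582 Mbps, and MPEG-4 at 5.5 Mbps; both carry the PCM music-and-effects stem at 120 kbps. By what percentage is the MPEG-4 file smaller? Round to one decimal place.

362 min = 21720 s
Audio: 120 kbps = 0.120 Mbps.
ProRes 422: 582.120 Mbps × 21720 s = 12643646.4 Mb = 1471.914 GiB.
MPEG-4: 5.620 Mbps × 21720 s = 122066.4 Mb = 14.210 GiB.
Reduction: (1 − 14.210/1471.914) × 100 = 99.03%.

99.0%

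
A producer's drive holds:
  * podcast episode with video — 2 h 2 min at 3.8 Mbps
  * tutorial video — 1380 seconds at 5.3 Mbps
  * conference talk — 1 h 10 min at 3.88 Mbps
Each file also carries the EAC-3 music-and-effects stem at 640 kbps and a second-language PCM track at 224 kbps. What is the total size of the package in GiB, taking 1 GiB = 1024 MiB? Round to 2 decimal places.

7.28 GiB

Audio total: 640 + 224 = 864 kbps = 0.864 Mbps.
podcast episode with video: 4.664 Mbps × 7320 s = 34140.5 Mb
tutorial video: 6.164 Mbps × 1380 s = 8506.3 Mb
conference talk: 4.744 Mbps × 4200 s = 19924.8 Mb
Total: 62571.6 Mb = 7821.4 MB.
= 7.284 GiB.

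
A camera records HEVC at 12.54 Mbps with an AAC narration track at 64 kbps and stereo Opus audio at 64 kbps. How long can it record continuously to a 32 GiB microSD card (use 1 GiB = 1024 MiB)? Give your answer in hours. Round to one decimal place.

Audio total: 64 + 64 = 128 kbps = 0.128 Mbps.
Total bitrate: 12.54 + 0.128 = 12.668 Mbps.
Capacity: 32 GiB = 274,878 Mb.
Recording time: 274,878 / 12.668 = 21,699 s ≈ 6.03 hours.

6.0 hours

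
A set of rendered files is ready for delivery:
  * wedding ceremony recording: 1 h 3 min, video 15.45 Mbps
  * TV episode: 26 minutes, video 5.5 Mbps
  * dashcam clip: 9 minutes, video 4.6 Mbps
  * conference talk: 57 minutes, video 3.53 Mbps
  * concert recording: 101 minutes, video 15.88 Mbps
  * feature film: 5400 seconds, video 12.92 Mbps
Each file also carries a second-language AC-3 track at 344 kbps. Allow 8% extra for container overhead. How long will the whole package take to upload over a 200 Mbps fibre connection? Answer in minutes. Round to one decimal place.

Audio: 344 kbps = 0.344 Mbps.
wedding ceremony recording: 15.794 Mbps × 3780 s × 1.08 = 64477.4 Mb
TV episode: 5.844 Mbps × 1560 s × 1.08 = 9846.0 Mb
dashcam clip: 4.944 Mbps × 540 s × 1.08 = 2883.3 Mb
conference talk: 3.874 Mbps × 3420 s × 1.08 = 14309.0 Mb
concert recording: 16.224 Mbps × 6060 s × 1.08 = 106182.8 Mb
feature film: 13.264 Mbps × 5400 s × 1.08 = 77355.6 Mb
Total: 275054.2 Mb = 34381.8 MB.
At 200 Mbps: 275054.2 / 200 = 1375 s ≈ 22.9 minutes.

22.9 minutes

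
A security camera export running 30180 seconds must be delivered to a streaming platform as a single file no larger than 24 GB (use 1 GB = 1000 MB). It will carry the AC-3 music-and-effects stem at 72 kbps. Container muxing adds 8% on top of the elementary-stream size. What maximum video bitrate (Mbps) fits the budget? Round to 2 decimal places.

Budget: 24 GB = 192000.0 Mb.
Stream payload after overhead: 192000.0 / 1.08 = 177777.8 Mb.
Total bitrate budget: 177777.8 Mb / 30180 s = 5.891 Mbps.
Audio: 72 kbps = 0.072 Mbps.
Video: 5.891 − 0.072 = 5.819 Mbps.

5.82 Mbps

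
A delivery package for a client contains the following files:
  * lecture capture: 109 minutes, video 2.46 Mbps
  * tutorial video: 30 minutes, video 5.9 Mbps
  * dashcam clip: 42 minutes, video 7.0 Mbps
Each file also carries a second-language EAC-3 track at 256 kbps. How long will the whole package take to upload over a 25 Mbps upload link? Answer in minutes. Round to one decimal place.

Audio: 256 kbps = 0.256 Mbps.
lecture capture: 2.716 Mbps × 6540 s = 17762.6 Mb
tutorial video: 6.156 Mbps × 1800 s = 11080.8 Mb
dashcam clip: 7.256 Mbps × 2520 s = 18285.1 Mb
Total: 47128.6 Mb = 5891.1 MB.
At 25 Mbps: 47128.6 / 25 = 1885 s ≈ 31.4 minutes.

31.4 minutes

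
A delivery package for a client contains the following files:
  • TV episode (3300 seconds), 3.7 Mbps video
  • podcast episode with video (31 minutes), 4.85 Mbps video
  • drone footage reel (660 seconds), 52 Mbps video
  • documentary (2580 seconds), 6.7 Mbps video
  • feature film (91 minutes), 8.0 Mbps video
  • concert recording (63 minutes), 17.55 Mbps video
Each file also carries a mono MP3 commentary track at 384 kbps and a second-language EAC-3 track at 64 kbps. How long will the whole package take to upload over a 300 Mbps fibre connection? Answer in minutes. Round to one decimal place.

10.6 minutes

Audio total: 384 + 64 = 448 kbps = 0.448 Mbps.
TV episode: 4.148 Mbps × 3300 s = 13688.4 Mb
podcast episode with video: 5.298 Mbps × 1860 s = 9854.3 Mb
drone footage reel: 52.448 Mbps × 660 s = 34615.7 Mb
documentary: 7.148 Mbps × 2580 s = 18441.8 Mb
feature film: 8.448 Mbps × 5460 s = 46126.1 Mb
concert recording: 17.998 Mbps × 3780 s = 68032.4 Mb
Total: 190758.7 Mb = 23844.8 MB.
At 300 Mbps: 190758.7 / 300 = 636 s ≈ 10.6 minutes.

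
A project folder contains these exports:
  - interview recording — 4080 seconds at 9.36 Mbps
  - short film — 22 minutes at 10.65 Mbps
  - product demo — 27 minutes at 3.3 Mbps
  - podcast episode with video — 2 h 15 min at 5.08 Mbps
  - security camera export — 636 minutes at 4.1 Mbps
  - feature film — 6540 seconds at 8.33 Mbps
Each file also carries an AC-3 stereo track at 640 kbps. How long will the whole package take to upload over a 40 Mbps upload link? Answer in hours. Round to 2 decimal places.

Audio: 640 kbps = 0.640 Mbps.
interview recording: 10.000 Mbps × 4080 s = 40800.0 Mb
short film: 11.290 Mbps × 1320 s = 14902.8 Mb
product demo: 3.940 Mbps × 1620 s = 6382.8 Mb
podcast episode with video: 5.720 Mbps × 8100 s = 46332.0 Mb
security camera export: 4.740 Mbps × 38160 s = 180878.4 Mb
feature film: 8.970 Mbps × 6540 s = 58663.8 Mb
Total: 347959.8 Mb = 43495.0 MB.
At 40 Mbps: 347959.8 / 40 = 8699 s ≈ 2.42 hours.

2.42 hours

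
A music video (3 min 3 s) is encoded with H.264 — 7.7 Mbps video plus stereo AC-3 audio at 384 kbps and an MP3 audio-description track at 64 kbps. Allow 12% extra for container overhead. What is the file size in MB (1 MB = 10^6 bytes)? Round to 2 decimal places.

208.75 MB

3 min 3 s = 183 s
Audio total: 384 + 64 = 448 kbps = 0.448 Mbps.
Total bitrate: 7.7 + 0.448 = 8.148 Mbps.
Stream data: 8.148 Mbps × 183 s = 1491.1 Mb.
With 12% container overhead: ×1.12.
1,670 Mb ÷ 8 = 208.8 MB → 208.8 MB.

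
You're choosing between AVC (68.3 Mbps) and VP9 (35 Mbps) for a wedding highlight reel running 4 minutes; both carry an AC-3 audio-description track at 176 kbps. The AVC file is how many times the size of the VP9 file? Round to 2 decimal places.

4 min = 240 s
Audio: 176 kbps = 0.176 Mbps.
AVC: 68.476 Mbps × 240 s = 16434.2 Mb = 2.054 GB.
VP9: 35.176 Mbps × 240 s = 8442.2 Mb = 1.055 GB.
Ratio: 2.054 / 1.055 = 1.947.

1.95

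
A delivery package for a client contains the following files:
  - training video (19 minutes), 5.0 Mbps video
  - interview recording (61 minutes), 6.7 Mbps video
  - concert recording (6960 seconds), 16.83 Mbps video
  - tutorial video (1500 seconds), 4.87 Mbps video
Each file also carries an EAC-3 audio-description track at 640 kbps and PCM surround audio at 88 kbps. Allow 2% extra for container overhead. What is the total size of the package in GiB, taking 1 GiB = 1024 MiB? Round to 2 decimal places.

Audio total: 640 + 88 = 728 kbps = 0.728 Mbps.
training video: 5.728 Mbps × 1140 s × 1.02 = 6660.5 Mb
interview recording: 7.428 Mbps × 3660 s × 1.02 = 27730.2 Mb
concert recording: 17.558 Mbps × 6960 s × 1.02 = 124647.8 Mb
tutorial video: 5.598 Mbps × 1500 s × 1.02 = 8564.9 Mb
Total: 167603.4 Mb = 20950.4 MB.
= 19.51 GiB.

19.51 GiB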